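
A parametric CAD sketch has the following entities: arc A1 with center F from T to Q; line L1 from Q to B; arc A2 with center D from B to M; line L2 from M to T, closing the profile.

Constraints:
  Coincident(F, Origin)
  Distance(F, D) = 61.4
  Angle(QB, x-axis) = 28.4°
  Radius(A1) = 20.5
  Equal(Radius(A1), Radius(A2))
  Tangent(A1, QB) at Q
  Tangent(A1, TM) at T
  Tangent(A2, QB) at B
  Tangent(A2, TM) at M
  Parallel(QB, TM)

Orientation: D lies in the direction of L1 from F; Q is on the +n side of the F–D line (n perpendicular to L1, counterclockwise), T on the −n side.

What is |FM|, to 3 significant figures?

64.7

Tangency of A1 to both parallel lines with radius 20.5 puts Q and T at F ± 20.5·n: Q = (-9.75, 18.0), T = (9.75, -18.0). Equal radii place B and M the same way about D: B = D + 20.5·n = (44.3, 47.2), M = D − 20.5·n = (63.8, 11.2). Then |FM| = |M − F| = 64.7.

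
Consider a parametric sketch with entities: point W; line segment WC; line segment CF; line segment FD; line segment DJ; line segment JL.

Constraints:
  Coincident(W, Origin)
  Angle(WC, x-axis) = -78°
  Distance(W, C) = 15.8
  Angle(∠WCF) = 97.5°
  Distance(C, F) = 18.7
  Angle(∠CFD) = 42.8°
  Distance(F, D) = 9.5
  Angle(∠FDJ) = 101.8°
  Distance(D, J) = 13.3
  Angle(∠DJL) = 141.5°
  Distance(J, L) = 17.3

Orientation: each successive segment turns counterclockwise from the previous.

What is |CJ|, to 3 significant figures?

1.53

∠CFD = 42.8° gives FD at 142° from the x-axis; with |FD| = 9.5, D = (14.5, -8.10). ∠FDJ = 101.8° gives DJ at -140° from the x-axis; with |DJ| = 13.3, J = (4.27, -16.6). Then |CJ| = |J − C| = 1.53.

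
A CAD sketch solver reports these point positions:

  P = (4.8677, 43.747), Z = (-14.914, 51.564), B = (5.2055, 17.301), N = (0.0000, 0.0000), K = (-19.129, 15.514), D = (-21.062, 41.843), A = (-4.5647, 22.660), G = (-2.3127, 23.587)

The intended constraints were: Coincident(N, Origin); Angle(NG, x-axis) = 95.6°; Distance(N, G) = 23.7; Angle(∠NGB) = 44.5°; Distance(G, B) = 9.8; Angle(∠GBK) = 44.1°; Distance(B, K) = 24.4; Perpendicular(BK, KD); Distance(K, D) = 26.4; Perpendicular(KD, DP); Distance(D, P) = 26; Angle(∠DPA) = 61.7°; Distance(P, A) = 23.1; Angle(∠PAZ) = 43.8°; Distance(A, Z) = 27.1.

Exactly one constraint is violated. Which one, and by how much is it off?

Distance(A, Z) = 27.1 — off by 3.60.

N = (0.00, 0.00) ✓; NG at 95.60° ✓; |NG| = 23.70 ✓; ∠NGB = 44.50° ✓; |GB| = 9.800 ✓; ∠GBK = 44.10° ✓; |BK| = 24.40 ✓; ∠(BK, KD) = 90.00° ✓; |KD| = 26.40 ✓; ∠(KD, DP) = 90.00° ✓; |DP| = 26.00 ✓; ∠DPA = 61.70° ✓; |PA| = 23.10 ✓; ∠PAZ = 43.80° ✓; |AZ| = 30.70 ✗.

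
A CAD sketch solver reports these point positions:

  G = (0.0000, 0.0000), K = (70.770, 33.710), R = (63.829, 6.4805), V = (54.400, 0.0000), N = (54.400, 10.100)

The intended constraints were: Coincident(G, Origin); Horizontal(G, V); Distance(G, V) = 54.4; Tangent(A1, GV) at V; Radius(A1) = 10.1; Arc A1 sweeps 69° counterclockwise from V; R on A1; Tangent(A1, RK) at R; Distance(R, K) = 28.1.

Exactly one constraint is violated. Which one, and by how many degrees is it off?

Tangent(A1, RK) at R — off by 6.70°.

G = (0.00, 0.00) ✓; G.y = 0.00, V.y = 0.00 ✓; |GV| = 54.40 ✓; ∠(NV, VG) = 90.00° ✓; |NV| = 10.10 ✓; bearing(N→R) − bearing(N→V) = 69.00° ✓; |NR| = 10.10 ✓; ∠(NR, RK) = 83.30° ✗; |RK| = 28.10 ✓.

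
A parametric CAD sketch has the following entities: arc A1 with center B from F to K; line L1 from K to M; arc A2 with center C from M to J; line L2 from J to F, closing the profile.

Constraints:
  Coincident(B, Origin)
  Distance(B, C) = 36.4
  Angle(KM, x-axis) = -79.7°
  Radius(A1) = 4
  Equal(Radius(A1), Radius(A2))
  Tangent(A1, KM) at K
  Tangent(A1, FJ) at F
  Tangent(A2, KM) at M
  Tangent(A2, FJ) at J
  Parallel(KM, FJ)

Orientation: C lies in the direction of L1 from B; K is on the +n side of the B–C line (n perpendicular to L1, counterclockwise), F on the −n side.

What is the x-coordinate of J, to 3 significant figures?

2.57

Tangency of A1 to both parallel lines with radius 4.0 puts K and F at B ± 4.0·n: K = (3.94, 0.715), F = (-3.94, -0.715). Equal radii place M and J the same way about C: M = C + 4.0·n = (10.4, -35.1), J = C − 4.0·n = (2.57, -36.5). So J.x = 2.57.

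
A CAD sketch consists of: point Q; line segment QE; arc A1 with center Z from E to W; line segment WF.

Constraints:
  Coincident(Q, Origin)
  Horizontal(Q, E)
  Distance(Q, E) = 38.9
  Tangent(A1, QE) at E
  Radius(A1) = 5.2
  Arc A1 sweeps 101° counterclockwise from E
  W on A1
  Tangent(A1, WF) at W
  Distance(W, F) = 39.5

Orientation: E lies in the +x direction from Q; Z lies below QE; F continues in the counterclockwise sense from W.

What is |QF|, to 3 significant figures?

61.1

On A1, E sits at bearing 90° from Z; a 101° counterclockwise sweep puts W at bearing 191°, so W = Z + 5.2·(cos 191°, sin 191°) = (33.8, -6.19). The tangent condition forces ZW to be normal to WF, so WF runs along (−sin 191°, cos 191°); with |WF| = 39.5, F = (41.3, -45.0). Then |QF| = |F − Q| = 61.1.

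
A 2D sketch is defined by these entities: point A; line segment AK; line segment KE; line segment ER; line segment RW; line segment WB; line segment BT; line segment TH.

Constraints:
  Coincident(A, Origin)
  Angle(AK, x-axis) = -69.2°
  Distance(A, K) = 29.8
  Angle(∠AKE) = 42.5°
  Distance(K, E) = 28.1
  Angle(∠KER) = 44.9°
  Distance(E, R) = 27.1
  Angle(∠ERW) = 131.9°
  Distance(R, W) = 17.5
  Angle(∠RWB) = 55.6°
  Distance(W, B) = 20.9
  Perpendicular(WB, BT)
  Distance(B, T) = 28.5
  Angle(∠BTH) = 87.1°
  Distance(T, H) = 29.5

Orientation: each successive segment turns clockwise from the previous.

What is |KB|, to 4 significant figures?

4.476

A is at the origin; AK runs at -69.2° with length 29.8, so K = (10.58, -27.86). ∠AKE = 42.5° gives KE at 153.3° from the x-axis; with |KE| = 28.1, E = (-14.52, -15.23). ∠KER = 44.9° gives ER at 18.20° from the x-axis; with |ER| = 27.1, R = (11.22, -6.768). ∠ERW = 131.9° gives RW at -29.90° from the x-axis; with |RW| = 17.5, W = (26.39, -15.49). ∠RWB = 55.6° gives WB at -154.3° from the x-axis; with |WB| = 20.9, B = (7.561, -24.55). Then |KB| = |B − K| = 4.476.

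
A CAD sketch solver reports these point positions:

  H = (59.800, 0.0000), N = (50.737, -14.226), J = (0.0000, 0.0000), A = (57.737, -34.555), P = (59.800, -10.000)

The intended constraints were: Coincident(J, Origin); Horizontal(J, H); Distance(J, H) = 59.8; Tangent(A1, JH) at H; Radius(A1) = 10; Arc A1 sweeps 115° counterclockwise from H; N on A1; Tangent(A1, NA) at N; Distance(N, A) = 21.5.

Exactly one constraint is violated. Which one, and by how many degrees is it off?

Tangent(A1, NA) at N — off by 6.00°.

J = (0.00, 0.00) ✓; J.y = 0.00, H.y = 0.00 ✓; |JH| = 59.80 ✓; ∠(PH, HJ) = 90.00° ✓; |PH| = 10.00 ✓; bearing(P→N) − bearing(P→H) = 115.0° ✓; |PN| = 10.00 ✓; ∠(PN, NA) = 96.00° ✗; |NA| = 21.50 ✓.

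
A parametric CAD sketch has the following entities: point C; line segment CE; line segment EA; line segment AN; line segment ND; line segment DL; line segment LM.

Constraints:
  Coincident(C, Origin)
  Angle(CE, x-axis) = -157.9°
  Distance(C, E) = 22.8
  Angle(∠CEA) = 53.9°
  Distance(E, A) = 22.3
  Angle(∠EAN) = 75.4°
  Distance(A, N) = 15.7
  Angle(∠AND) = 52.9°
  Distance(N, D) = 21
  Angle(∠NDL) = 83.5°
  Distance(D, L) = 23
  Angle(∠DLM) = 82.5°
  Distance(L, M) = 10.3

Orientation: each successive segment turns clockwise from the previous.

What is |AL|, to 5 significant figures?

13.652

C is at the origin; CE runs at -157.9° with length 22.8, so E = (-21.125, -8.5779). ∠CEA = 53.9° gives EA at 76.000° from the x-axis; with |EA| = 22.3, A = (-15.730, 13.060). ∠EAN = 75.4° gives AN at -28.600° from the x-axis; with |AN| = 15.7, N = (-1.9457, 5.5442). ∠AND = 52.9° gives ND at -155.70° from the x-axis; with |ND| = 21.0, D = (-21.085, -3.0976). ∠NDL = 83.5° gives DL at 107.80° from the x-axis; with |DL| = 23.0, L = (-28.116, 18.801). Then |AL| = |L − A| = 13.652.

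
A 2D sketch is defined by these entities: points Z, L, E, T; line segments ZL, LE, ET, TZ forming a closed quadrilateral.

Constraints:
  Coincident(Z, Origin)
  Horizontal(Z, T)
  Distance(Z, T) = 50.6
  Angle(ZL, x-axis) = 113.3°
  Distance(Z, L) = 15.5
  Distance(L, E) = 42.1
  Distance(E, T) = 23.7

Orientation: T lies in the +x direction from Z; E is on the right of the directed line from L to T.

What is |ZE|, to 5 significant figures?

30.249

Checks: |LE| = 42.10 ✓; |ET| = 23.70 ✓.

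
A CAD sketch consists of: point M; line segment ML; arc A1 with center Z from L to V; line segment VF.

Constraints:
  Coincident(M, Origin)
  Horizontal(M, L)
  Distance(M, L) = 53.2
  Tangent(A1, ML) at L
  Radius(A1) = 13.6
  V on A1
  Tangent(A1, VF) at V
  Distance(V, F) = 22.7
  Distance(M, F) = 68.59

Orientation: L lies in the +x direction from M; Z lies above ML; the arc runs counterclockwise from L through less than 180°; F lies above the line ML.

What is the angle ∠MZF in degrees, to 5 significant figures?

109.90°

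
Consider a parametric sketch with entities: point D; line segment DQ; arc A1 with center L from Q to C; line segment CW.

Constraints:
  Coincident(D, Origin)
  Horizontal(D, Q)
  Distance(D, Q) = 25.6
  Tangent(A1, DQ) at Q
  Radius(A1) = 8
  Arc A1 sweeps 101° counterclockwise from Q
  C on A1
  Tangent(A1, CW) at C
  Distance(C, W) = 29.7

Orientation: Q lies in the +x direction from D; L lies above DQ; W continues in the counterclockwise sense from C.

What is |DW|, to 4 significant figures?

47.63

On A1, Q sits at bearing -90° from L; a 101° counterclockwise sweep puts C at bearing 11°, so C = L + 8.0·(cos 11°, sin 11°) = (33.45, 9.526). Since A1 is tangent to CW there, LC ⟂ CW, so CW runs along (−sin 11°, cos 11°); with |CW| = 29.7, W = (27.79, 38.68). Then |DW| = |W − D| = 47.63.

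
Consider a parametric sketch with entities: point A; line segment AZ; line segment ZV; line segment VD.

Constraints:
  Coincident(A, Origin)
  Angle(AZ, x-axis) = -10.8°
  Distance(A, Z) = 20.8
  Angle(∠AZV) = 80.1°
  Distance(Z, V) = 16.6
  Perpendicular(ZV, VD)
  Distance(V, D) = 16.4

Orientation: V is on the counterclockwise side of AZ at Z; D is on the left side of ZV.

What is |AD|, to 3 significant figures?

13.7

A is at the origin; AZ runs at -10.8° with length 20.8, so Z = 20.8·(cos -10.8°, sin -10.8°) = (20.4, -3.90). ∠AZV = 80.1°, so ZV runs at -10.8° + (180° − 80.1°) = 89.1° from the x-axis; with |ZV| = 16.6, V = Z + 16.6·(cos 89.1°, sin 89.1°) = (20.7, 12.7). The perpendicularity gives VD at right angles to ZV; with |VD| = 16.4 on the left of ZV, D = V + 16.4·(-1.00, 0.0157) = (4.29, 13.0). Then |AD| = |D − A| = 13.7.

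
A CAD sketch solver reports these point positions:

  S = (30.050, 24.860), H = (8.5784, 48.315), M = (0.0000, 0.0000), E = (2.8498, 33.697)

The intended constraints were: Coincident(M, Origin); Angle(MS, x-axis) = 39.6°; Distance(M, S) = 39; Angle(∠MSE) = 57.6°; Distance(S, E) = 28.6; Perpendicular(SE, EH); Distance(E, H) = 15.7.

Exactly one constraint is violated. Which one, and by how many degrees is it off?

Perpendicular(SE, EH) — off by 3.40°.

M = (0.00, 0.00) ✓; MS at 39.60° ✓; |MS| = 39.00 ✓; ∠MSE = 57.60° ✓; |SE| = 28.60 ✓; ∠(SE, EH) = 93.40° ✗; |EH| = 15.70 ✓.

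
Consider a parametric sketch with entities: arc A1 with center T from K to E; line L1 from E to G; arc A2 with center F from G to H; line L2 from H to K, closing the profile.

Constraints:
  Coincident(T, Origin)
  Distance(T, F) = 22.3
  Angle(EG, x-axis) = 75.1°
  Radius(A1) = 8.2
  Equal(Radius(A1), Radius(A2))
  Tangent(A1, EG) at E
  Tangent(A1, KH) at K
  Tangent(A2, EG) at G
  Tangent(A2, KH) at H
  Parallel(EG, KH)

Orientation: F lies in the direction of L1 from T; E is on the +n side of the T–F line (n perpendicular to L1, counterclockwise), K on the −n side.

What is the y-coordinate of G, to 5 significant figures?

23.659

Tangency of A1 to both parallel lines with radius 8.2 puts E and K at T ± 8.2·n: E = (-7.9243, 2.1085), K = (7.9243, -2.1085). Equal radii place G and H the same way about F: G = F + 8.2·n = (-2.1902, 23.659), H = F − 8.2·n = (13.658, 19.442). So G.y = 23.659.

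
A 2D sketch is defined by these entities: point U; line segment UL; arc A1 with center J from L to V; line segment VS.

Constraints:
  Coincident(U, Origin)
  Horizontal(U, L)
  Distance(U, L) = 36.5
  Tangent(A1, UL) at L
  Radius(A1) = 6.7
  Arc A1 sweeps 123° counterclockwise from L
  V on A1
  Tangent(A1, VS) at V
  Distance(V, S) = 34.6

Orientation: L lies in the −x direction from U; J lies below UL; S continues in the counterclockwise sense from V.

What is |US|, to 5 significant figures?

45.733

U is at the origin; UL is horizontal with |UL| = 36.5 and L on the −x side, so L = (-36.500, 0.0000). The tangent condition forces JL to be normal to UL, so J = L + (0, -6.7) = (-36.500, -6.7000). On A1, L sits at bearing 90° from J; a 123° counterclockwise sweep puts V at bearing 213°, so V = J + 6.7·(cos 213°, sin 213°) = (-42.119, -10.349). The tangent condition forces JV to be normal to VS, so VS runs along (−sin 213°, cos 213°); with |VS| = 34.6, S = (-23.275, -39.367). Then |US| = |S − U| = 45.733.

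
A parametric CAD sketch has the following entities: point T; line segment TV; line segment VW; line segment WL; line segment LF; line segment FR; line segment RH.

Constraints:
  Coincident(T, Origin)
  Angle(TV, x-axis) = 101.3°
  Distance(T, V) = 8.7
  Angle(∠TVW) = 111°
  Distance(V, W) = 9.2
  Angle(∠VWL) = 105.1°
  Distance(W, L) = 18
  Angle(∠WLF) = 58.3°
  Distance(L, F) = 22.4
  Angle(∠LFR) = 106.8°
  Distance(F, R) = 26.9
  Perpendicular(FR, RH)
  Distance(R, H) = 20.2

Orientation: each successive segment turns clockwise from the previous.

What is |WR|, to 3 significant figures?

23.2

T is at the origin; TV runs at 101.3° with length 8.7, so V = (-1.70, 8.53). ∠TVW = 111.0° gives VW at 32.3° from the x-axis; with |VW| = 9.2, W = (6.07, 13.4). ∠VWL = 105.1° gives WL at -42.6° from the x-axis; with |WL| = 18.0, L = (19.3, 1.26). ∠WLF = 58.3° gives LF at -164° from the x-axis; with |LF| = 22.4, F = (-2.24, -4.80). ∠LFR = 106.8° gives FR at 122° from the x-axis; with |FR| = 26.9, R = (-16.7, 17.9). Then |WR| = |R − W| = 23.2.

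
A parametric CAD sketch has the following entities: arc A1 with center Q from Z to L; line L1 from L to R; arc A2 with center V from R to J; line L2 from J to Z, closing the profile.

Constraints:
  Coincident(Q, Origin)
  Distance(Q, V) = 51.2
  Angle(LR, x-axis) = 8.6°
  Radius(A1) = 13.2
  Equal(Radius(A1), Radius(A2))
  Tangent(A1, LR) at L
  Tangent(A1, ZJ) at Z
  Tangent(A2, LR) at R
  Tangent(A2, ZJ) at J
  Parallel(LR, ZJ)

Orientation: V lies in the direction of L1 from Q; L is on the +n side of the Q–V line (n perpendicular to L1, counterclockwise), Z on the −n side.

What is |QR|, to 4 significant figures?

52.87

The slot axis is L1's direction at 8.6°, so u = (cos 8.6°, sin 8.6°) = (0.9888, 0.1495) and n = (−sin 8.6°, cos 8.6°) = (-0.1495, 0.9888). Q is at the origin and V lies 51.2 along u from Q, so V = 51.2·u = (50.62, 7.656). Tangency of A1 to both parallel lines with radius 13.2 puts L and Z at Q ± 13.2·n: L = (-1.974, 13.05), Z = (1.974, -13.05). Equal radii place R and J the same way about V: R = V + 13.2·n = (48.65, 20.71), J = V − 13.2·n = (52.60, -5.395). Then |QR| = |R − Q| = 52.87.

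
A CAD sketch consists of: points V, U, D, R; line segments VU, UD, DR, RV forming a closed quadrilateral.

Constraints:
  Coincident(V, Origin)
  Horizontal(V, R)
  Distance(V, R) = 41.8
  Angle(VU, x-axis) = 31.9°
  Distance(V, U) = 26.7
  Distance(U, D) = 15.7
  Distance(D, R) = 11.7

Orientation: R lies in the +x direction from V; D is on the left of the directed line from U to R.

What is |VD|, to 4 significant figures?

39.66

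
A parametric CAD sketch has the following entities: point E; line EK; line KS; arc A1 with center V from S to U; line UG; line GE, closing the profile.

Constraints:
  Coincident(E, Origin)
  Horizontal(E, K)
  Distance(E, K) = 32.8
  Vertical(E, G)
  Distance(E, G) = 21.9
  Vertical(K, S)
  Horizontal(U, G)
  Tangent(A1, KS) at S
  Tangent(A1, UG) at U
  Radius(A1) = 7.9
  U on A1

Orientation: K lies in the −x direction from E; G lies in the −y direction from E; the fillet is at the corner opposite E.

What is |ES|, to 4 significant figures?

35.66

E is at the origin; EK is horizontal with |EK| = 32.8 and K on the −x side, so K = (-32.80, 0.000). EG is vertical with |EG| = 21.9 and G on the −y side, so G = (0.000, -21.90). The virtual corner opposite E is at (-32.80, -21.90). The tangent condition forces VS to be normal to KS and since A1 is tangent to UG there, VU ⟂ UG, with radius 7.9, so the center V sits 7.9 in from both sides at V = (-24.90, -14.00). That places the tangent points at S = (-32.80, -14.00) on KS and U = (-24.90, -21.90) on UG. Then |ES| = |S − E| = 35.66.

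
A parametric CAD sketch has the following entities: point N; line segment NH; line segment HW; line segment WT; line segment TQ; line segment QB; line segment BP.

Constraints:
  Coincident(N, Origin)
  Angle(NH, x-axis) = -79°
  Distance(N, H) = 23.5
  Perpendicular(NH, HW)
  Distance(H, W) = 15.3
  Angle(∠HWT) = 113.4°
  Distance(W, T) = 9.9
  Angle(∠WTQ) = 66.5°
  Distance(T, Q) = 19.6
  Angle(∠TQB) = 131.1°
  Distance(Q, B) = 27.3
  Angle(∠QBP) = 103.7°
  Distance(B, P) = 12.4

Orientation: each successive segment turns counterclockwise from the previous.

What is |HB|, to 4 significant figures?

21.62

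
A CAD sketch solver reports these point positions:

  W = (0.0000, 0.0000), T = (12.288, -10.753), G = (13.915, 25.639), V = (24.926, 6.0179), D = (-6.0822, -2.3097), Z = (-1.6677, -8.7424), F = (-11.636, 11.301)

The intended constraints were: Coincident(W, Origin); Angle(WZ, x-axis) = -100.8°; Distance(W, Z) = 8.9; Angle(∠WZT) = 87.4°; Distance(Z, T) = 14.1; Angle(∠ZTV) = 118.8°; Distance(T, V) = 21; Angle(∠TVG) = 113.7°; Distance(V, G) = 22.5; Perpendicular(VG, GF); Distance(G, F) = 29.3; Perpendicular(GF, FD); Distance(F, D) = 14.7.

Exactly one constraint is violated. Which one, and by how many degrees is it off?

Perpendicular(GF, FD) — off by 7.10°.

W = (0.00, 0.00) ✓; WZ at -100.8° ✓; |WZ| = 8.900 ✓; ∠WZT = 87.40° ✓; |ZT| = 14.10 ✓; ∠ZTV = 118.8° ✓; |TV| = 21.00 ✓; ∠TVG = 113.7° ✓; |VG| = 22.50 ✓; ∠(VG, GF) = 90.00° ✓; |GF| = 29.30 ✓; ∠(GF, FD) = 82.90° ✗; |FD| = 14.70 ✓.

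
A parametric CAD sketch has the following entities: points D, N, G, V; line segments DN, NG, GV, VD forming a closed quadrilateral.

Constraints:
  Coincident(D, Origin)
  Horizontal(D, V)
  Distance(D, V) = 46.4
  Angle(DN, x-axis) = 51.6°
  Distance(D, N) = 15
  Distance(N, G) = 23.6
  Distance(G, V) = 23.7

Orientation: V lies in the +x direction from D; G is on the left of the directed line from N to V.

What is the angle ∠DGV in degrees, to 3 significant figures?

97.4°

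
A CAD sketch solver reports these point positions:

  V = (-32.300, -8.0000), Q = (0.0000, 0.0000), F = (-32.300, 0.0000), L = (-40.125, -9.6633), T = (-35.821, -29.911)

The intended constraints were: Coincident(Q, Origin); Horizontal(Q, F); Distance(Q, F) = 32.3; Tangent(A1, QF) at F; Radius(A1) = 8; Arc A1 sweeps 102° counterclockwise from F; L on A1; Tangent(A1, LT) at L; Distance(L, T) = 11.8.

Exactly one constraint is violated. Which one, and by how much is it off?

Distance(L, T) = 11.8 — off by 8.90.

Q = (0.00, 0.00) ✓; Q.y = 0.00, F.y = 0.00 ✓; |QF| = 32.30 ✓; ∠(VF, FQ) = 90.00° ✓; |VF| = 8.000 ✓; bearing(V→L) − bearing(V→F) = 102.0° ✓; |VL| = 8.000 ✓; ∠(VL, LT) = 90.00° ✓; |LT| = 20.70 ✗.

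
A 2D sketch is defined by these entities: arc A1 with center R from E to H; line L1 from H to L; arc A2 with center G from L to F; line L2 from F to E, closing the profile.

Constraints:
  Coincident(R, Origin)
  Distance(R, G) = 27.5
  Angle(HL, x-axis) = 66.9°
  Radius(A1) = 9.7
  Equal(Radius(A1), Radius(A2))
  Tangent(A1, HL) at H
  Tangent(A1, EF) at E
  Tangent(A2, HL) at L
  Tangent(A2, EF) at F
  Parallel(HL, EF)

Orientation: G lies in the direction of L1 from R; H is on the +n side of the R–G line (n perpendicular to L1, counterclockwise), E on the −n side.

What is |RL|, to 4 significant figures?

29.16

Tangency of A1 to both parallel lines with radius 9.7 puts H and E at R ± 9.7·n: H = (-8.922, 3.806), E = (8.922, -3.806). Equal radii place L and F the same way about G: L = G + 9.7·n = (1.867, 29.10), F = G − 9.7·n = (19.71, 21.49). Then |RL| = |L − R| = 29.16.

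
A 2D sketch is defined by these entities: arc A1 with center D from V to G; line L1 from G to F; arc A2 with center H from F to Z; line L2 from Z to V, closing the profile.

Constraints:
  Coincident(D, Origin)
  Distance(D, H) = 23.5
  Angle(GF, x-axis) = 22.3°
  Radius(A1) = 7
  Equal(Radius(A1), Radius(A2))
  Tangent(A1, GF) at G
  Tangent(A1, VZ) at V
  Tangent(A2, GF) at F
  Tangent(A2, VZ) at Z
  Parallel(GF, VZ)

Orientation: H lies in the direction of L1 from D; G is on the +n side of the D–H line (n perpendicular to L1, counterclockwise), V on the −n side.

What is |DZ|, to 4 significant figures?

24.52

Tangency of A1 to both parallel lines with radius 7.0 puts G and V at D ± 7.0·n: G = (-2.656, 6.476), V = (2.656, -6.476). Equal radii place F and Z the same way about H: F = H + 7.0·n = (19.09, 15.39), Z = H − 7.0·n = (24.40, 2.441). Then |DZ| = |Z − D| = 24.52.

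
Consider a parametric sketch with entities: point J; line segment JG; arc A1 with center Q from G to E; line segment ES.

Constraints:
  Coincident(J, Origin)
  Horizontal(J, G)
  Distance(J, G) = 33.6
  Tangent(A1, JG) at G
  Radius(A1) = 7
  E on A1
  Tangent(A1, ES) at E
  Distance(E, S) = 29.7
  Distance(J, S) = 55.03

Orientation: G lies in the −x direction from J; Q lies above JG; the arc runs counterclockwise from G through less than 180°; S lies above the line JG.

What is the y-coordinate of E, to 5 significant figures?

10.235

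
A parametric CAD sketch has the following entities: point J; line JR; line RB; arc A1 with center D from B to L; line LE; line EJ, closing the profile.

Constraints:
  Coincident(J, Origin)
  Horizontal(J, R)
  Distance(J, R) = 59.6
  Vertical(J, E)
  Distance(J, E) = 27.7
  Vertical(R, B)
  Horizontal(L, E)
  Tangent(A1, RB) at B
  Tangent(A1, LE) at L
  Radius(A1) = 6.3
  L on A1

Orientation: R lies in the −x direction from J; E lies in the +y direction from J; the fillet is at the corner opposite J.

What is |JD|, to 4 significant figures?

57.44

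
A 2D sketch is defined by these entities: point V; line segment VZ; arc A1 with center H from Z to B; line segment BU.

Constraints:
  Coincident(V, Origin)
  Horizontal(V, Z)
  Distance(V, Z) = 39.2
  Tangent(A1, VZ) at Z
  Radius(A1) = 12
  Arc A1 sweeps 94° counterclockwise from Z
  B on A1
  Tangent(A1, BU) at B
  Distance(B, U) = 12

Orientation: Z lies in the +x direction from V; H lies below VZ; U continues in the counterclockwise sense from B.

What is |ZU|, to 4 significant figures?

27.19

On A1, Z sits at bearing 90° from H; a 94° counterclockwise sweep puts B at bearing 184°, so B = H + 12.0·(cos 184°, sin 184°) = (27.23, -12.84). The tangent condition forces HB to be normal to BU, so BU runs along (−sin 184°, cos 184°); with |BU| = 12.0, U = (28.07, -24.81). Then |ZU| = |U − Z| = 27.19.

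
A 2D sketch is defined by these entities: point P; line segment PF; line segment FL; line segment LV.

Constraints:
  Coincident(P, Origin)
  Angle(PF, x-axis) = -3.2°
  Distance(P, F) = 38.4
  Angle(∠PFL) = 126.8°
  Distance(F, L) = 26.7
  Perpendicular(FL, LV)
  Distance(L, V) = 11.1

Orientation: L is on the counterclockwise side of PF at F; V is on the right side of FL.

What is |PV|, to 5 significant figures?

64.974

P is at the origin; PF runs at -3.2° with length 38.4, so F = 38.4·(cos -3.2°, sin -3.2°) = (38.340, -2.1435). ∠PFL = 126.8°, so FL runs at -3.2° + (180° − 126.8°) = 50.000° from the x-axis; with |FL| = 26.7, L = F + 26.7·(cos 50.000°, sin 50.000°) = (55.503, 18.310). FL is perpendicular to LV; with |LV| = 11.1 on the right of FL, V = L + 11.1·(0.76604, -0.64279) = (64.006, 11.175). Then |PV| = |V − P| = 64.974.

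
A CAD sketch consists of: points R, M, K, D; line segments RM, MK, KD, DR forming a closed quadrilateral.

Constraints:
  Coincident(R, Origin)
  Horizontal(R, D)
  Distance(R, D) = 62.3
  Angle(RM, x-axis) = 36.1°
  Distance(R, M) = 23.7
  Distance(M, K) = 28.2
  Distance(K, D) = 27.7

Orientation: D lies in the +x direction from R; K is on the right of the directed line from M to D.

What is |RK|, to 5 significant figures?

37.014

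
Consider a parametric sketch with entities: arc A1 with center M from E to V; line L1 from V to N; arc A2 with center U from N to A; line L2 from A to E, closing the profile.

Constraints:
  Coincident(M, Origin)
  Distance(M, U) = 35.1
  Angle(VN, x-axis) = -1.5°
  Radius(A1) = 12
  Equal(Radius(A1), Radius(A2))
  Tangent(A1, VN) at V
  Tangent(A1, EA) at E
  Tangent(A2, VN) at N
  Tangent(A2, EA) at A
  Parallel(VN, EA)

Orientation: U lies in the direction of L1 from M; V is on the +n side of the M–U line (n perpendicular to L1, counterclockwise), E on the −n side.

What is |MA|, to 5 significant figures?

37.095

The slot axis is L1's direction at -1.5°, so u = (cos -1.5°, sin -1.5°) = (0.99966, -0.026177) and n = (−sin -1.5°, cos -1.5°) = (0.026177, 0.99966). M is at the origin and U lies 35.1 along u from M, so U = 35.1·u = (35.088, -0.91881). Tangency of A1 to both parallel lines with radius 12.0 puts V and E at M ± 12.0·n: V = (0.31412, 11.996), E = (-0.31412, -11.996). Equal radii place N and A the same way about U: N = U + 12.0·n = (35.402, 11.077), A = U − 12.0·n = (34.774, -12.915). Then |MA| = |A − M| = 37.095.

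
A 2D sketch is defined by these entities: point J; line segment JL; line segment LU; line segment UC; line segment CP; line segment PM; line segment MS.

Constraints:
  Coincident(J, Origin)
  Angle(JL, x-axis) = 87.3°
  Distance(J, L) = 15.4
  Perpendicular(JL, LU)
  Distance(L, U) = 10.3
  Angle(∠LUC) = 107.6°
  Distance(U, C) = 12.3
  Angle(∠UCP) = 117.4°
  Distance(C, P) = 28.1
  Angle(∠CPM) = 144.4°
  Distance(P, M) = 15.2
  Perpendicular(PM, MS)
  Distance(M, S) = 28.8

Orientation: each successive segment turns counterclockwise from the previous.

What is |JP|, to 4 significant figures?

17.22

∠LUC = 107.6° gives UC at -110.3° from the x-axis; with |UC| = 12.3, C = (-13.83, 4.332). ∠UCP = 117.4° gives CP at -47.70° from the x-axis; with |CP| = 28.1, P = (5.081, -16.45). Then |JP| = |P − J| = 17.22.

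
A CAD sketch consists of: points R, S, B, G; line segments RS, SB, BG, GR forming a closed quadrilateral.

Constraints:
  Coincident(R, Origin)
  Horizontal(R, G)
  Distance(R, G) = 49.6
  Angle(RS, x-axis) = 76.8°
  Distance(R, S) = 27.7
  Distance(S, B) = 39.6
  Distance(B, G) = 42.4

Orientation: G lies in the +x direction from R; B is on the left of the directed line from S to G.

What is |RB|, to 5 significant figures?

60.034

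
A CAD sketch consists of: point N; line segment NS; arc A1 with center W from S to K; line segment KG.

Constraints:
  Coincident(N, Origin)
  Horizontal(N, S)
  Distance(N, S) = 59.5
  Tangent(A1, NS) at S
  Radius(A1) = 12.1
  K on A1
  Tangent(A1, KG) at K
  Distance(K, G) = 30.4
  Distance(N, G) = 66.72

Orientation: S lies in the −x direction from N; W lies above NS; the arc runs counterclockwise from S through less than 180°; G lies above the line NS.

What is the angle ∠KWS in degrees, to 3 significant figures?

95.8°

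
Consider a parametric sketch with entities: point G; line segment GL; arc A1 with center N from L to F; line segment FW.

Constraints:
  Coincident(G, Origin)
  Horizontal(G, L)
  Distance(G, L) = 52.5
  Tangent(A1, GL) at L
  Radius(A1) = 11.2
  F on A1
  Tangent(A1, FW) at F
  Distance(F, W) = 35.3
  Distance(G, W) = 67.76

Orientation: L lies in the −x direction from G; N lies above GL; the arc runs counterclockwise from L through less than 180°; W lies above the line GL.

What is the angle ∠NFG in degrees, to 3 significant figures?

152°

Checks: |NF| = 11.20 ✓; ∠(NF, FW) = 90.00° ✓; |FW| = 35.30 ✓; |GW| = 67.76 ✓.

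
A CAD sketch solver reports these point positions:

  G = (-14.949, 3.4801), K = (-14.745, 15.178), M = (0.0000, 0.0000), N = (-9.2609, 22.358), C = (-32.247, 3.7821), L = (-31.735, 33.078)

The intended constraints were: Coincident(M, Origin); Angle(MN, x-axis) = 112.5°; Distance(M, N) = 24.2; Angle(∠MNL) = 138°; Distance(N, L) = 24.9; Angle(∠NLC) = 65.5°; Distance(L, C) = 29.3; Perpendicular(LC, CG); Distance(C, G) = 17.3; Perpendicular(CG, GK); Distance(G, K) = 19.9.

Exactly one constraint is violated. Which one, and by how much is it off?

Distance(G, K) = 19.9 — off by 8.20.

M = (0.00, 0.00) ✓; MN at 112.5° ✓; |MN| = 24.20 ✓; ∠MNL = 138.0° ✓; |NL| = 24.90 ✓; ∠NLC = 65.50° ✓; |LC| = 29.30 ✓; ∠(LC, CG) = 90.00° ✓; |CG| = 17.30 ✓; ∠(CG, GK) = 90.00° ✓; |GK| = 11.70 ✗.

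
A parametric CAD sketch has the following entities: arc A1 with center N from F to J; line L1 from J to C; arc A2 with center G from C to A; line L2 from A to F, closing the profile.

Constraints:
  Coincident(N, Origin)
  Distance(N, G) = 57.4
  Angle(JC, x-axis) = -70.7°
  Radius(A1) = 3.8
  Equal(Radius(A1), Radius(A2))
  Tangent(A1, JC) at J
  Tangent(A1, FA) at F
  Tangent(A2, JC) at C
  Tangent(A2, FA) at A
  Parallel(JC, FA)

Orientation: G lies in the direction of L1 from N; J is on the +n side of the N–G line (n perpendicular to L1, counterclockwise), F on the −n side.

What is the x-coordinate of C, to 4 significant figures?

22.56

Tangency of A1 to both parallel lines with radius 3.8 puts J and F at N ± 3.8·n: J = (3.586, 1.256), F = (-3.586, -1.256). Equal radii place C and A the same way about G: C = G + 3.8·n = (22.56, -52.92), A = G − 3.8·n = (15.39, -55.43). So C.x = 22.56.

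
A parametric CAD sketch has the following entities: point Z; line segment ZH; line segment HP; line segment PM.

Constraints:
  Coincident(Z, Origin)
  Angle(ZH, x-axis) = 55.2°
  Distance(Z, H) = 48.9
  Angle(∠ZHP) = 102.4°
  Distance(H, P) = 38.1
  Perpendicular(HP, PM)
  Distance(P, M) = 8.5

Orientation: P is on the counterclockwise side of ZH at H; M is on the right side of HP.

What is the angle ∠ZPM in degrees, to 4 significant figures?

134.5°

Z is at the origin; ZH runs at 55.2° with length 48.9, so H = 48.9·(cos 55.2°, sin 55.2°) = (27.91, 40.15). ∠ZHP = 102.4°, so HP runs at 55.2° + (180° − 102.4°) = 132.8° from the x-axis; with |HP| = 38.1, P = H + 38.1·(cos 132.8°, sin 132.8°) = (2.021, 68.11). HP is perpendicular to PM; with |PM| = 8.5 on the right of HP, M = P + 8.5·(0.7337, 0.6794) = (8.258, 73.88). Then cos ∠ZPM = PZ·PM / (|PZ||PM|), giving 134.5°.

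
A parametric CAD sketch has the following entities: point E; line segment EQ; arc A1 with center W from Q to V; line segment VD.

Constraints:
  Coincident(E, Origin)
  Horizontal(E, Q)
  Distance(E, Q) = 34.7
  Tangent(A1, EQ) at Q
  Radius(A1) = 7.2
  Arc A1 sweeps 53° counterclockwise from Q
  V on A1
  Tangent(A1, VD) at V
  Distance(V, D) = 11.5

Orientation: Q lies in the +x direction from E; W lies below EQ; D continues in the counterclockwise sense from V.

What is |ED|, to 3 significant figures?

25.1

E is at the origin; EQ is horizontal with |EQ| = 34.7 and Q on the +x side, so Q = (34.7, 0.00). Since A1 is tangent to EQ there, WQ ⟂ EQ, so W = Q + (0, -7.2) = (34.7, -7.20). On A1, Q sits at bearing 90° from W; a 53° counterclockwise sweep puts V at bearing 143°, so V = W + 7.2·(cos 143°, sin 143°) = (28.9, -2.87). Tangency of A1 to VD means the radius WV is perpendicular to VD, so VD runs along (−sin 143°, cos 143°); with |VD| = 11.5, D = (22.0, -12.1). Then |ED| = |D − E| = 25.1.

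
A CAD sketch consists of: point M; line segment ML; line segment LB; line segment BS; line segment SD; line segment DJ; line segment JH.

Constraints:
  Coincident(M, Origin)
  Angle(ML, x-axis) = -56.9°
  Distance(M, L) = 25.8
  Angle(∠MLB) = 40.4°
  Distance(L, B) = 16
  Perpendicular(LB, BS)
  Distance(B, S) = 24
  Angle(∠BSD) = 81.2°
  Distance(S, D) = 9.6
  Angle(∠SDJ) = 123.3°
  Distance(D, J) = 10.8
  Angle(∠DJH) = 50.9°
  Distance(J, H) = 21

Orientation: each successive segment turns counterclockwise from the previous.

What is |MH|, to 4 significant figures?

2.994

∠SDJ = 123.3° gives DJ at -31.80° from the x-axis; with |DJ| = 10.8, J = (1.747, -17.98). ∠DJH = 50.9° gives JH at 97.30° from the x-axis; with |JH| = 21.0, H = (-0.9212, 2.849). Then |MH| = |H − M| = 2.994.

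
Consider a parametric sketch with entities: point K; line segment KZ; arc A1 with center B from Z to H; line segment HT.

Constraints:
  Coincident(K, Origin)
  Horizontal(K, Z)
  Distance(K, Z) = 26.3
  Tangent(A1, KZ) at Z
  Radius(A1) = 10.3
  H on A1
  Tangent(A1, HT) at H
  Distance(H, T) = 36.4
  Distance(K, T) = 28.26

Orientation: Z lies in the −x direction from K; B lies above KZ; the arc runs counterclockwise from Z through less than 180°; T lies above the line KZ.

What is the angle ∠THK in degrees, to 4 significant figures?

50.33°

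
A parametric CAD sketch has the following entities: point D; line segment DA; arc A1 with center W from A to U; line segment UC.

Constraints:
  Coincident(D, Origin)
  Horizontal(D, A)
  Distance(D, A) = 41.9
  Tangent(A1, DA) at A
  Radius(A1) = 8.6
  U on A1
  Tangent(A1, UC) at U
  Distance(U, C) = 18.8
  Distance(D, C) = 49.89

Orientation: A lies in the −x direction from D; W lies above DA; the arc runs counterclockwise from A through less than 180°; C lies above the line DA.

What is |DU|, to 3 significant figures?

35.8

D is at the origin; D and A share the same y with |DA| = 41.9 and A on the −x side, so A = (-41.9, 0.00). Since A1 is tangent to DA there, WA ⟂ DA, so W = A + (0, 8.6) = (-41.9, 8.60). Since WU ⟂ UC (tangency), |WC| = √(8.6² + 18.8²) = 20.7 regardless of where U sits on A1. So C lies on both circle(D, 49.89) and circle(W, 20.7); the above-DA intersection is C = (-40.4, 29.2). U is the foot of the tangent from C: U = (-33.8, 11.6).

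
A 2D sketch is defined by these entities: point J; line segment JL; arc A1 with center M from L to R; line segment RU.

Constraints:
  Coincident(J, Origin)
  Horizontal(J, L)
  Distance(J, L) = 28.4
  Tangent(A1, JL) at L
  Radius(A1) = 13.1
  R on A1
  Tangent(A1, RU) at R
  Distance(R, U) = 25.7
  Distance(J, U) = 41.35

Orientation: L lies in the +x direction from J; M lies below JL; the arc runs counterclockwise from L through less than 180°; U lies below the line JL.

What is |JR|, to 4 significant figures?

20.00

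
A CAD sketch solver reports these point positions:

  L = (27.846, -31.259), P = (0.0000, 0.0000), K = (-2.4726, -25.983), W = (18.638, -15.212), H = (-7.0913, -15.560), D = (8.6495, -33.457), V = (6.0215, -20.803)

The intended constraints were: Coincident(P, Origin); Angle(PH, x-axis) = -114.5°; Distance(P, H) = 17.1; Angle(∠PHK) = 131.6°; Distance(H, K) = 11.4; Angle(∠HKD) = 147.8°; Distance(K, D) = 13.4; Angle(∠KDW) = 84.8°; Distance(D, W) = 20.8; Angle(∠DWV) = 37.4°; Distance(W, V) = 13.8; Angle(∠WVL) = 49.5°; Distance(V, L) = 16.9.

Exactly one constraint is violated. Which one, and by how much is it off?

Distance(V, L) = 16.9 — off by 7.30.

P = (0.00, 0.00) ✓; PH at -114.5° ✓; |PH| = 17.10 ✓; ∠PHK = 131.6° ✓; |HK| = 11.40 ✓; ∠HKD = 147.8° ✓; |KD| = 13.40 ✓; ∠KDW = 84.80° ✓; |DW| = 20.80 ✓; ∠DWV = 37.40° ✓; |WV| = 13.80 ✓; ∠WVL = 49.50° ✓; |VL| = 24.20 ✗.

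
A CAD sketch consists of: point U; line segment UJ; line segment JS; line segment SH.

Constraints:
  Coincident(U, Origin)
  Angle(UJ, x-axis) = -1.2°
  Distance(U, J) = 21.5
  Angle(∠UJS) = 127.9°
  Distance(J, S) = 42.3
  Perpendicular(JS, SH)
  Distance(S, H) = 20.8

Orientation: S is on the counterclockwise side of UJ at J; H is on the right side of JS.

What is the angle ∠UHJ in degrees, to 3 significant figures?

8.05°

U is at the origin; UJ runs at -1.2° with length 21.5, so J = 21.5·(cos -1.2°, sin -1.2°) = (21.5, -0.450). ∠UJS = 127.9°, so JS runs at -1.2° + (180° − 127.9°) = 50.9° from the x-axis; with |JS| = 42.3, S = J + 42.3·(cos 50.9°, sin 50.9°) = (48.2, 32.4). The perpendicularity gives SH at right angles to JS; with |SH| = 20.8 on the right of JS, H = S + 20.8·(0.776, -0.631) = (64.3, 19.3). Then cos ∠UHJ = HU·HJ / (|HU||HJ|), giving 8.05°.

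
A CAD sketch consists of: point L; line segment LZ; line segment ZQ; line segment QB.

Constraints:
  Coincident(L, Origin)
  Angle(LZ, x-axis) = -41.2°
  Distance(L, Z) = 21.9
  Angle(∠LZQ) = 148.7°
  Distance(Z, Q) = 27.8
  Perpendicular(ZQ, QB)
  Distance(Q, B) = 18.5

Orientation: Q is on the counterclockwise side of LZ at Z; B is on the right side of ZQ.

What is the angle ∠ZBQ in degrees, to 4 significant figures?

56.36°

L is at the origin; LZ runs at -41.2° with length 21.9, so Z = 21.9·(cos -41.2°, sin -41.2°) = (16.48, -14.43). ∠LZQ = 148.7°, so ZQ runs at -41.2° + (180° − 148.7°) = -9.900° from the x-axis; with |ZQ| = 27.8, Q = Z + 27.8·(cos -9.900°, sin -9.900°) = (43.86, -19.20). ZQ ⟂ QB; with |QB| = 18.5 on the right of ZQ, B = Q + 18.5·(-0.1719, -0.9851) = (40.68, -37.43). Then cos ∠ZBQ = BZ·BQ / (|BZ||BQ|), giving 56.36°.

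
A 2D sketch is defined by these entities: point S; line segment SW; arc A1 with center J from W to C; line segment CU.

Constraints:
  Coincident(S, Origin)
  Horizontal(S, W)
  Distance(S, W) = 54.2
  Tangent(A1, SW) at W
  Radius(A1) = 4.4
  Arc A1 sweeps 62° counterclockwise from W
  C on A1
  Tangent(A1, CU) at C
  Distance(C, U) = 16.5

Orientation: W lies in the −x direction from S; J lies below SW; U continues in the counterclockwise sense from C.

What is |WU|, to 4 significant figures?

20.52

S is at the origin; S and W share the same y with |SW| = 54.2 and W on the −x side, so W = (-54.20, 0.000). Tangency of A1 to SW means the radius JW is perpendicular to SW, so J = W + (0, -4.4) = (-54.20, -4.400). On A1, W sits at bearing 90° from J; a 62° counterclockwise sweep puts C at bearing 152°, so C = J + 4.4·(cos 152°, sin 152°) = (-58.08, -2.334). The tangent condition forces JC to be normal to CU, so CU runs along (−sin 152°, cos 152°); with |CU| = 16.5, U = (-65.83, -16.90). Then |WU| = |U − W| = 20.52.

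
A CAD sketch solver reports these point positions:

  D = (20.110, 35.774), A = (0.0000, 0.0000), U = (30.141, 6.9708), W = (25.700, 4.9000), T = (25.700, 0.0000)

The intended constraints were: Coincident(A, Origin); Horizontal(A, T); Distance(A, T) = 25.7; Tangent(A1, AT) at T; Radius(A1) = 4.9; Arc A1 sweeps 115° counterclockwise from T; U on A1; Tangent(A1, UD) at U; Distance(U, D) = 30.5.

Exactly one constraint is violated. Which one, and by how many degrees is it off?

Tangent(A1, UD) at U — off by 5.80°.

A = (0.00, 0.00) ✓; A.y = 0.00, T.y = 0.00 ✓; |AT| = 25.70 ✓; ∠(WT, TA) = 90.00° ✓; |WT| = 4.900 ✓; bearing(W→U) − bearing(W→T) = 115.0° ✓; |WU| = 4.900 ✓; ∠(WU, UD) = 95.80° ✗; |UD| = 30.50 ✓.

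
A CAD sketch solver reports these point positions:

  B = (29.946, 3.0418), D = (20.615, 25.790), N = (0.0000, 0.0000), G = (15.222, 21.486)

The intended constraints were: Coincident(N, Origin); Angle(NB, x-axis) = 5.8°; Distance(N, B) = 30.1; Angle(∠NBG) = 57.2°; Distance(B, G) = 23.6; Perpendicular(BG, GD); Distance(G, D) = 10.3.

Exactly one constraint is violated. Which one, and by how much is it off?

Distance(G, D) = 10.3 — off by 3.40.

N = (0.00, 0.00) ✓; NB at 5.800° ✓; |NB| = 30.10 ✓; ∠NBG = 57.20° ✓; |BG| = 23.60 ✓; ∠(BG, GD) = 90.01° ✓; |GD| = 6.900 ✗.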